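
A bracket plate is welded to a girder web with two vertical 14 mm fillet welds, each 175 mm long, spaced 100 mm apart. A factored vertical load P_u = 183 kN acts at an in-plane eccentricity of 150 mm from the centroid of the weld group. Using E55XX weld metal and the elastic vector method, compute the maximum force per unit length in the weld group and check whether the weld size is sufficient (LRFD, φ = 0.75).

E55XX → F_EXX = 550 MPa.
Total weld length L_w = 350 mm. Treat welds as unit-width lines.
Polar moment about centroid: J = 2[d³/12 + d(b/2)²] = 2[175³/12 + 175×50²] = 1768000 mm³.
Direct shear f_v = P/L_w = 183×10³ / 350 = 522.9 N/mm (vertical).
Torsion M = P·e = 183×10³ × 150 = 27450000 N·mm.
Critical point at (x, y) = (50, 87.5) from centroid. f_tx = M·y/J = 1358 N/mm; f_ty = M·x/J = 776.2 N/mm.
Resultant f_max = √[f_tx² + (f_v + f_ty)²] = √[1358² + (522.9 + 776.2)²] = 1880 N/mm.
Capacity per unit length: φr_n = 0.75 × 0.6 × 550 × (0.707 × 14) = 2450 N/mm.
1880 ≤ 2450 → adequate.

f_max ≈ 1880 N/mm; adequate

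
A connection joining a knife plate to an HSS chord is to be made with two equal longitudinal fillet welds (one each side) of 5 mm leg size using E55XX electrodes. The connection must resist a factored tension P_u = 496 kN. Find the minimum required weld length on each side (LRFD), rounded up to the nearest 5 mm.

E55XX → F_EXX = 550 MPa.
Throat t_e = 0.707 × 5 = 3.535 mm.
φr_n = 0.75 × 0.6 × 550 × 3.535 × 10⁻³ = 0.8749 kN/mm.
L_req = P_u / φr_n = 496 / 0.8749 = 566.9 mm total.
Per side: 566.9 / 2 = 283.5 mm.
Round up → use L = 285 mm on each side.

L = 285 mm on each side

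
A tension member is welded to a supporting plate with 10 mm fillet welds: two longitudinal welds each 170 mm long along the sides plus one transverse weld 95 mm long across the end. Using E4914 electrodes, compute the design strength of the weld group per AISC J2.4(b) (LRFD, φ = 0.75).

φR_n ≈ 678 kN

E49XX → F_EXX = 490 MPa.
t_e = 0.707 × 10 = 7.07 mm.
R_nwl = 0.6 × 490 × 7.07 × 340 × 10⁻³ = 706.7 kN (longitudinal, 2 welds).
R_nwt = 0.6 × 490 × 7.07 × 95 × 10⁻³ = 197.5 kN (transverse, base value).
(i) R_nwl + R_nwt = 904.2 kN; (ii) 0.85 R_nwl + 1.5 R_nwt = 896.9 kN.
R_n = max = 904.2 kN [governs: (i)]; φR_n = 678.1 kN.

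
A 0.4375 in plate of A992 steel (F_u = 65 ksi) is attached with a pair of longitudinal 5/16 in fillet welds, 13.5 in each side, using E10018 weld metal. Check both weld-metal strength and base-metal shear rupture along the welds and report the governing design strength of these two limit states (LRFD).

φR_n ≈ 268 kip (weld metal governs)

E100XX → F_EXX = 100 ksi.
t_e = 0.707 × 0.3125 = 0.2209 in; L = 27 in.
Weld metal: φR_n = 0.75 × 0.6 × 100 × 0.2209 × 27 = 268.4 kip.
Base metal (shear rupture): φR_n = 0.75 × 0.6 × 65 × 0.4375 × 27 = 345.5 kip.
Governing: weld metal.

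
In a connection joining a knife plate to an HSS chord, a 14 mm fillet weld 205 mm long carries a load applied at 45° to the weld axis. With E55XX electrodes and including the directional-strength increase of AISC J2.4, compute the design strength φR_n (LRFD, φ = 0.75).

φR_n ≈ 652 kN

E55XX → F_EXX = 550 MPa.
t_e = 0.707 × 14 = 9.898 mm; A_we = 9.898 × 205 = 2029 mm².
Directional factor: 1.0 + 0.5 sin^1.5(45°) = 1.297.
F_nw = 0.6 × 550 × 1.297 = 428.1 MPa.
φR_n = 0.75 × 428.1 × 2029 × 10⁻³ = 651.5 kN.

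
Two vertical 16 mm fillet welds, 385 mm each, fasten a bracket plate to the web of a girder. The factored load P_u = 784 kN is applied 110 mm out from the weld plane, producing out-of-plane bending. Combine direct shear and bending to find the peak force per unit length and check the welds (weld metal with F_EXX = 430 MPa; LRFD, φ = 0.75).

L_w = 2 × 385 = 770 mm; section modulus (unit throat) S = 2 × L²/6 = 49410 mm².
Direct shear f_v = P/L_w = 784×10³/770 = 1018 N/mm.
Moment M = P × e = 784×10³ × 110 = 86240000 N·mm; bending f_b = M/S = 1745 N/mm.
f_max = √(f_v² + f_b²) = √(1018² + 1745²) = 2021 N/mm.
φr_n = 0.75 × 0.6 × 430 × (0.707 × 16) = 2189 N/mm → adequate.

f_max ≈ 2020 N/mm; adequate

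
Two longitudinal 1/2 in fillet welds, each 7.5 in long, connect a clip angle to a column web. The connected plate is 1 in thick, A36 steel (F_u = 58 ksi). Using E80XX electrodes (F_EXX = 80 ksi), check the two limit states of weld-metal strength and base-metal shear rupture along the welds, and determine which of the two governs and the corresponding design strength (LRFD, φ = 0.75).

φR_n ≈ 191 kip (weld metal governs)

t_e = 0.707 × 0.5 = 0.3535 in; L = 15 in.
Weld metal: φR_n = 0.75 × 0.6 × 80 × 0.3535 × 15 = 190.9 kip.
Base metal (shear rupture): φR_n = 0.75 × 0.6 × 58 × 1 × 15 = 391.5 kip.
Governing: weld metal.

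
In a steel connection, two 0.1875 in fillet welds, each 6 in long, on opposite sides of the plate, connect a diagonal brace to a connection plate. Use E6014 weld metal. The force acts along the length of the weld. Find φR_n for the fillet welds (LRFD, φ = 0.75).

E60XX → F_EXX = 60 ksi.
Effective throat t_e = 0.707 × 0.1875 = 0.1326 in.
Total length L = 12 in; A_we = 0.1326 × 12 = 1.591 in².
F_nw = 0.6 F_EXX = 0.6 × 60 = 36 ksi.
φR_n = 0.75 × 36 × 1.591 = 42.95 kip.

φR_n ≈ 43 kip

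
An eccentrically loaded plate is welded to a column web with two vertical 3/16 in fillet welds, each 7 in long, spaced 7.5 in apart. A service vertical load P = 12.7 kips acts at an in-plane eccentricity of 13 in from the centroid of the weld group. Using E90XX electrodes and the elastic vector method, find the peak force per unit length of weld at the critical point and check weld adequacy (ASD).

E90XX → F_EXX = 90 ksi.
Total weld length L_w = 14 in. Treat welds as unit-width lines.
Polar moment about centroid: J = 2[d³/12 + d(b/2)²] = 2[7³/12 + 7×3.75²] = 254 in³.
Direct shear f_v = P/L_w = 12.7 / 14 = 0.9071 kip/in (vertical).
Torsion M = P·e = 12.7 × 13 = 165.1 kip·in.
Critical point at (x, y) = (3.75, 3.5) from centroid. f_tx = M·y/J = 2.275 kip/in; f_ty = M·x/J = 2.437 kip/in.
Resultant f_max = √[f_tx² + (f_v + f_ty)²] = √[2.275² + (0.9071 + 2.437)²] = 4.044 kip/in.
Capacity per unit length: r_n/Ω = (1/2.0) × 0.6 × 90 × (0.707 × 0.1875) = 3.579 kip/in.
4.044 > 3.579 → NOT adequate.

f_max ≈ 4.04 kip/in; NOT adequate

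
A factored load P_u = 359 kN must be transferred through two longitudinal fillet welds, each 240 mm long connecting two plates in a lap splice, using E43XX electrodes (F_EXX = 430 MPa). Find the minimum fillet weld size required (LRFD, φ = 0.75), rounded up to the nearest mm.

w = 6 mm

Total weld length L = 480 mm.
Required throat t_e = P_u / (φ × 0.6 F_EXX × L) = 359 / (0.75 × 0.6 × 430 × 480 × 10⁻³) = 3.865 mm.
Required leg w = t_e / 0.707 = 5.467 mm → use 6 mm.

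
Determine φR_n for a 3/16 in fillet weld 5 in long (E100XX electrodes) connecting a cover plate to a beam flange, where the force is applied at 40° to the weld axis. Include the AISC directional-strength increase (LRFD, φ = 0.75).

E100XX → F_EXX = 100 ksi.
t_e = 0.707 × 0.1875 = 0.1326 in; A_we = 0.1326 × 5 = 0.6628 in².
Directional factor: 1.0 + 0.5 sin^1.5(40°) = 1.258.
F_nw = 0.6 × 100 × 1.258 = 75.46 ksi.
φR_n = 0.75 × 75.46 × 0.6628 = 37.51 kip.

φR_n ≈ 37.5 kip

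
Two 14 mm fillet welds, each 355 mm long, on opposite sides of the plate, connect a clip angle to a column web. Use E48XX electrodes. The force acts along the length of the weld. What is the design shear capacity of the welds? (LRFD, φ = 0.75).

E48XX → F_EXX = 480 MPa.
Effective throat t_e = 0.707 × 14 = 9.898 mm.
Total length L = 710 mm; A_we = 9.898 × 710 = 7028 mm².
F_nw = 0.6 F_EXX = 0.6 × 480 = 288 MPa.
φR_n = 0.75 × 288 × 7028 × 10⁻³ = 1518 kN.

φR_n ≈ 1520 kN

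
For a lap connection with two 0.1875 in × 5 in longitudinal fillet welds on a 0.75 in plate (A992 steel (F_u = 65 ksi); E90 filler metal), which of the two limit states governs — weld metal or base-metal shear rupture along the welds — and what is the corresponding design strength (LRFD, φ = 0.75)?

φR_n ≈ 53.7 kip (weld metal governs)

E90XX → F_EXX = 90 ksi.
t_e = 0.707 × 0.1875 = 0.1326 in; L = 10 in.
Weld metal: φR_n = 0.75 × 0.6 × 90 × 0.1326 × 10 = 53.69 kip.
Base metal (shear rupture): φR_n = 0.75 × 0.6 × 65 × 0.75 × 10 = 219.4 kip.
Governing: weld metal.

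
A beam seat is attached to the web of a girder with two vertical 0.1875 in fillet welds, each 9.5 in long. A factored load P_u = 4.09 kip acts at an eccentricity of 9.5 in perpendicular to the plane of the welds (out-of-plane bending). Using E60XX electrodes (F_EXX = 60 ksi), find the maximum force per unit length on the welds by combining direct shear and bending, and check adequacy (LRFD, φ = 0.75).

L_w = 2 × 9.5 = 19 in; section modulus (unit throat) S = 2 × L²/6 = 30.08 in².
Direct shear f_v = P/L_w = 4.09/19 = 0.2153 kip/in.
Moment M = P × e = 4.09 × 9.5 = 38.855 kip·in; bending f_b = M/S = 1.292 kip/in.
f_max = √(f_v² + f_b²) = √(0.2153² + 1.292²) = 1.309 kip/in.
φr_n = 0.75 × 0.6 × 60 × (0.707 × 0.1875) = 3.579 kip/in → adequate.

f_max ≈ 1.31 kip/in; adequate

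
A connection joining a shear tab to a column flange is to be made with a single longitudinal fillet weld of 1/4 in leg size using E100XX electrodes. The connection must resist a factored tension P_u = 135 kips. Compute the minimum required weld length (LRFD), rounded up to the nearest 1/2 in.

L = 17 in

E100XX → F_EXX = 100 ksi.
Throat t_e = 0.707 × 0.25 = 0.1767 in.
φr_n = 0.75 × 0.6 × 100 × 0.1767 = 7.954 kips/in.
L_req = P_u / φr_n = 135 / 7.954 = 16.97 in total.
Round up → use L = 17 in.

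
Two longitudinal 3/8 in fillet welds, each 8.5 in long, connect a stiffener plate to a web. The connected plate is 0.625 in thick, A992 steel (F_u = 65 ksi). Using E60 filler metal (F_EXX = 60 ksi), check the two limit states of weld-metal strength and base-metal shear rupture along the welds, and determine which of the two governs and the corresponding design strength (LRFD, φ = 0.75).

φR_n ≈ 122 kip (weld metal governs)

t_e = 0.707 × 0.375 = 0.2651 in; L = 17 in.
Weld metal: φR_n = 0.75 × 0.6 × 60 × 0.2651 × 17 = 121.7 kip.
Base metal (shear rupture): φR_n = 0.75 × 0.6 × 65 × 0.625 × 17 = 310.8 kip.
Governing: weld metal.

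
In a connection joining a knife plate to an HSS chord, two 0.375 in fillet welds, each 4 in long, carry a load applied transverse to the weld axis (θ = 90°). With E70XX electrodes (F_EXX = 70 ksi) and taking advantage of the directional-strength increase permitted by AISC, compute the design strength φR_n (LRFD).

φR_n ≈ 100 kips

t_e = 0.707 × 0.375 = 0.2651 in; A_we = 0.2651 × 8 = 2.121 in².
Directional factor: 1.0 + 0.5 sin^1.5(90°) = 1.5.
F_nw = 0.6 × 70 × 1.5 = 63 ksi.
φR_n = 0.75 × 63 × 2.121 = 100.2 kips.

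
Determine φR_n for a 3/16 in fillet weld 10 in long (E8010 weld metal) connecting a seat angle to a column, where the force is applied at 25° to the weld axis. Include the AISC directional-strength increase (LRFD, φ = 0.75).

φR_n ≈ 54.3 kip

E80XX → F_EXX = 80 ksi.
t_e = 0.707 × 0.1875 = 0.1326 in; A_we = 0.1326 × 10 = 1.326 in².
Directional factor: 1.0 + 0.5 sin^1.5(25°) = 1.137.
F_nw = 0.6 × 80 × 1.137 = 54.59 ksi.
φR_n = 0.75 × 54.59 × 1.326 = 54.28 kip.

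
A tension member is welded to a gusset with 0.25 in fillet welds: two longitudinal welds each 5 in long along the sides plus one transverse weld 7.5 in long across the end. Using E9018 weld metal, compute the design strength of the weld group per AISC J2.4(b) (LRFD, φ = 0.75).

φR_n ≈ 141 kip

E90XX → F_EXX = 90 ksi.
t_e = 0.707 × 0.25 = 0.1767 in.
R_nwl = 0.6 × 90 × 0.1767 × 10 = 95.44 kip (longitudinal, 2 welds).
R_nwt = 0.6 × 90 × 0.1767 × 7.5 = 71.58 kip (transverse, base value).
(i) R_nwl + R_nwt = 167 kip; (ii) 0.85 R_nwl + 1.5 R_nwt = 188.5 kip.
R_n = max = 188.5 kip [governs: (ii)]; φR_n = 141.4 kip.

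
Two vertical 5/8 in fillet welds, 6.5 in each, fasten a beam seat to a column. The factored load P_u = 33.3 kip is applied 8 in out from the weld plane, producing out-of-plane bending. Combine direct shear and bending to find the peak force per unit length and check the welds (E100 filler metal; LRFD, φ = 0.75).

f_max ≈ 19.1 kip/in; adequate

E100XX → F_EXX = 100 ksi.
L_w = 2 × 6.5 = 13 in; section modulus (unit throat) S = 2 × L²/6 = 14.08 in².
Direct shear f_v = P/L_w = 33.3/13 = 2.562 kip/in.
Moment M = P × e = 33.3 × 8 = 266.4 kip·in; bending f_b = M/S = 18.92 kip/in.
f_max = √(f_v² + f_b²) = √(2.562² + 18.92²) = 19.09 kip/in.
φr_n = 0.75 × 0.6 × 100 × (0.707 × 0.625) = 19.88 kip/in → adequate.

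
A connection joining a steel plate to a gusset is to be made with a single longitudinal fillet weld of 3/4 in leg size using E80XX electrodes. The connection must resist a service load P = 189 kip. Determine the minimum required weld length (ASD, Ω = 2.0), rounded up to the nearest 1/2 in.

E80XX → F_EXX = 80 ksi.
Throat t_e = 0.707 × 0.75 = 0.5302 in.
r_n/Ω = (0.6 × 80 × 0.5302) / 2.0 = 12.73 kip/in.
L_req = P / (r_n/Ω) = 189 / 12.73 = 14.85 in total.
Round up → use L = 15 in.

L = 15 in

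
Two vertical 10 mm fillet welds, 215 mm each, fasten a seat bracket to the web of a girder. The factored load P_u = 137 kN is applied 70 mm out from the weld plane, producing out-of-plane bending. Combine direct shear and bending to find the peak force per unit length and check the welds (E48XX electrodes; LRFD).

f_max ≈ 699 N/mm; adequate

E48XX → F_EXX = 480 MPa.
L_w = 2 × 215 = 430 mm; section modulus (unit throat) S = 2 × L²/6 = 15410 mm².
Direct shear f_v = P/L_w = 137×10³/430 = 318.6 N/mm.
Moment M = P × e = 137×10³ × 70 = 9590000 N·mm; bending f_b = M/S = 622.4 N/mm.
f_max = √(f_v² + f_b²) = √(318.6² + 622.4²) = 699.2 N/mm.
φr_n = 0.75 × 0.6 × 480 × (0.707 × 10) = 1527 N/mm → adequate.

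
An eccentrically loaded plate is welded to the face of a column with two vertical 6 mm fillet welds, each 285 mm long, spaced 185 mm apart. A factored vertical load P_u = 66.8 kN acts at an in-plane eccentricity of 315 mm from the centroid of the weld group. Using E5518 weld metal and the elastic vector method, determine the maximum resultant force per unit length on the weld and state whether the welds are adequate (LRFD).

f_max ≈ 483 N/mm; adequate

E55XX → F_EXX = 550 MPa.
Total weld length L_w = 570 mm. Treat welds as unit-width lines.
Polar moment about centroid: J = 2[d³/12 + d(b/2)²] = 2[285³/12 + 285×92.5²] = 8735000 mm³.
Direct shear f_v = P/L_w = 66.8×10³ / 570 = 117.2 N/mm (vertical).
Torsion M = P·e = 66.8×10³ × 315 = 21042000 N·mm.
Critical point at (x, y) = (92.5, 142.5) from centroid. f_tx = M·y/J = 343.3 N/mm; f_ty = M·x/J = 222.8 N/mm.
Resultant f_max = √[f_tx² + (f_v + f_ty)²] = √[343.3² + (117.2 + 222.8)²] = 483.2 N/mm.
Capacity per unit length: φr_n = 0.75 × 0.6 × 550 × (0.707 × 6) = 1050 N/mm.
483.2 ≤ 1050 → adequate.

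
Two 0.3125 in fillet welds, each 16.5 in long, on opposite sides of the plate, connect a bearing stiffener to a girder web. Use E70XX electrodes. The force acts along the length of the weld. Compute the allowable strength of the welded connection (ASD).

E70XX → F_EXX = 70 ksi.
Effective throat t_e = 0.707 × 0.3125 = 0.2209 in.
Total length L = 33 in; A_we = 0.2209 × 33 = 7.291 in².
F_nw = 0.6 F_EXX = 0.6 × 70 = 42 ksi.
R_n = 42 × 7.291 = 306.2 kip; R_n/Ω = 306.2/2.0 = 153.1 kip.

R_n/Ω ≈ 153 kip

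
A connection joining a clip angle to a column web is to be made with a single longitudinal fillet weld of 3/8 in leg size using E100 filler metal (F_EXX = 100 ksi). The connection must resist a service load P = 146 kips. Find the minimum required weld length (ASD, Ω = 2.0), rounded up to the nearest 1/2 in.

L = 18.5 in

Throat t_e = 0.707 × 0.375 = 0.2651 in.
r_n/Ω = (0.6 × 100 × 0.2651) / 2.0 = 7.954 kip/in.
L_req = P / (r_n/Ω) = 146 / 7.954 = 18.36 in total.
Round up → use L = 18.5 in.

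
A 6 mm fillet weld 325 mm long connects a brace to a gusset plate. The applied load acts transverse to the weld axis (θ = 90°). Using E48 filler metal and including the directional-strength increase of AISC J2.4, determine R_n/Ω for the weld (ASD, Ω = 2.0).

R_n/Ω ≈ 298 kN

E48XX → F_EXX = 480 MPa.
t_e = 0.707 × 6 = 4.242 mm; A_we = 4.242 × 325 = 1379 mm².
Directional factor: 1.0 + 0.5 sin^1.5(90°) = 1.5.
F_nw = 0.6 × 480 × 1.5 = 432 MPa.
R_n/Ω = (432 × 1379) / 2.0 × 10⁻³ = 297.8 kN.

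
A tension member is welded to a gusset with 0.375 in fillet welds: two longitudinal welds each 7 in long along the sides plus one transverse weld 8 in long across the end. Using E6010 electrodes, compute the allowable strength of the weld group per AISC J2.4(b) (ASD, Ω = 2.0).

R_n/Ω ≈ 114 kip

E60XX → F_EXX = 60 ksi.
t_e = 0.707 × 0.375 = 0.2651 in.
R_nwl = 0.6 × 60 × 0.2651 × 14 = 133.6 kip (longitudinal, 2 welds).
R_nwt = 0.6 × 60 × 0.2651 × 8 = 76.36 kip (transverse, base value).
(i) R_nwl + R_nwt = 210 kip; (ii) 0.85 R_nwl + 1.5 R_nwt = 228.1 kip.
R_n = max = 228.1 kip [governs: (ii)]; R_n/Ω = 114.1 kip.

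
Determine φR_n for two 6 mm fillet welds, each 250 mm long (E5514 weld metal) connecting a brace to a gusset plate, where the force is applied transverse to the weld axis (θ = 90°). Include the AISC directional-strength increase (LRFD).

E55XX → F_EXX = 550 MPa.
t_e = 0.707 × 6 = 4.242 mm; A_we = 4.242 × 500 = 2121 mm².
Directional factor: 1.0 + 0.5 sin^1.5(90°) = 1.5.
F_nw = 0.6 × 550 × 1.5 = 495 MPa.
φR_n = 0.75 × 495 × 2121 × 10⁻³ = 787.4 kN.

φR_n ≈ 787 kN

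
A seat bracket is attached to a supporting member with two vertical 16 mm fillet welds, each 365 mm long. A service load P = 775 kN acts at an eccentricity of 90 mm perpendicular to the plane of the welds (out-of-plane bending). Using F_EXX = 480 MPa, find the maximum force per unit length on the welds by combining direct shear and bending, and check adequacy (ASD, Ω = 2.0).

L_w = 2 × 365 = 730 mm; section modulus (unit throat) S = 2 × L²/6 = 44410 mm².
Direct shear f_v = P/L_w = 775×10³/730 = 1062 N/mm.
Moment M = P × e = 775×10³ × 90 = 69750000 N·mm; bending f_b = M/S = 1571 N/mm.
f_max = √(f_v² + f_b²) = √(1062² + 1571²) = 1896 N/mm.
r_n/Ω = (1/2.0) × 0.6 × 480 × (0.707 × 16) = 1629 N/mm → NOT adequate.

f_max ≈ 1900 N/mm; NOT adequate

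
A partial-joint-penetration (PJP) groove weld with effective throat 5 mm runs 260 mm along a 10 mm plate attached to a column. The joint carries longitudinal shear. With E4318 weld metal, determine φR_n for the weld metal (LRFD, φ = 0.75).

φR_n ≈ 252 kN

E43XX → F_EXX = 430 MPa.
Effective throat (given) t_e = 5 mm.
A_we = 5 × 260 = 1300 mm².
F_nw = 0.6 F_EXX = 258 MPa.
φR_n = 0.75 × 258 × 1300 × 10⁻³ = 251.6 kN.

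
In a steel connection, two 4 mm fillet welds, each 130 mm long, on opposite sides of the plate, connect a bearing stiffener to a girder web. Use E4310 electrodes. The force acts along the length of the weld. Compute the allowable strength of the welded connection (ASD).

E43XX → F_EXX = 430 MPa.
Effective throat t_e = 0.707 × 4 = 2.828 mm.
Total length L = 260 mm; A_we = 2.828 × 260 = 735.3 mm².
F_nw = 0.6 F_EXX = 0.6 × 430 = 258 MPa.
R_n = 258 × 735.3 × 10⁻³ = 189.7 kN; R_n/Ω = 189.7/2.0 = 94.85 kN.

R_n/Ω ≈ 94.9 kN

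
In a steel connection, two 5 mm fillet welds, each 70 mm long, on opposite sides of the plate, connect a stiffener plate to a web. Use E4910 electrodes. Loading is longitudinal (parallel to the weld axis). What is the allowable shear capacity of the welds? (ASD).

E49XX → F_EXX = 490 MPa.
Effective throat t_e = 0.707 × 5 = 3.535 mm.
Total length L = 140 mm; A_we = 3.535 × 140 = 494.9 mm².
F_nw = 0.6 F_EXX = 0.6 × 490 = 294 MPa.
R_n = 294 × 494.9 × 10⁻³ = 145.5 kN; R_n/Ω = 145.5/2.0 = 72.75 kN.

R_n/Ω ≈ 72.8 kN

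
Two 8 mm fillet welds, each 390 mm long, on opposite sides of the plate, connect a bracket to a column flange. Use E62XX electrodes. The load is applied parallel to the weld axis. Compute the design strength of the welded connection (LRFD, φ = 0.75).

E62XX → F_EXX = 620 MPa.
Effective throat t_e = 0.707 × 8 = 5.656 mm.
Total length L = 780 mm; A_we = 5.656 × 780 = 4412 mm².
F_nw = 0.6 F_EXX = 0.6 × 620 = 372 MPa.
φR_n = 0.75 × 372 × 4412 × 10⁻³ = 1231 kN.

φR_n ≈ 1230 kN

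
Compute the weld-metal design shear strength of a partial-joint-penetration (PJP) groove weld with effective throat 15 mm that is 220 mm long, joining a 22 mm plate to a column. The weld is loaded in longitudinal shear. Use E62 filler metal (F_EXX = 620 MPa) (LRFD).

Effective throat (given) t_e = 15 mm.
A_we = 15 × 220 = 3300 mm².
F_nw = 0.6 F_EXX = 372 MPa.
φR_n = 0.75 × 372 × 3300 × 10⁻³ = 920.7 kN.

φR_n ≈ 921 kN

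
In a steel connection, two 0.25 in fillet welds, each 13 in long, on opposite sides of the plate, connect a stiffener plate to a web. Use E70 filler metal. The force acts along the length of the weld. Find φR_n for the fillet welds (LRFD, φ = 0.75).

E70XX → F_EXX = 70 ksi.
Effective throat t_e = 0.707 × 0.25 = 0.1767 in.
Total length L = 26 in; A_we = 0.1767 × 26 = 4.595 in².
F_nw = 0.6 F_EXX = 0.6 × 70 = 42 ksi.
φR_n = 0.75 × 42 × 4.595 = 144.8 kips.

φR_n ≈ 145 kips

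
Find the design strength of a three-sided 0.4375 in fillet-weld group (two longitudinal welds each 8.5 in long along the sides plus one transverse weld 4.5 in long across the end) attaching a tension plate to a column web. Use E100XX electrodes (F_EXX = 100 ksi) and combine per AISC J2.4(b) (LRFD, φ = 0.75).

t_e = 0.707 × 0.4375 = 0.3093 in.
R_nwl = 0.6 × 100 × 0.3093 × 17 = 315.5 kip (longitudinal, 2 welds).
R_nwt = 0.6 × 100 × 0.3093 × 4.5 = 83.51 kip (transverse, base value).
(i) R_nwl + R_nwt = 399 kip; (ii) 0.85 R_nwl + 1.5 R_nwt = 393.4 kip.
R_n = max = 399 kip [governs: (i)]; φR_n = 299.3 kip.

φR_n ≈ 299 kip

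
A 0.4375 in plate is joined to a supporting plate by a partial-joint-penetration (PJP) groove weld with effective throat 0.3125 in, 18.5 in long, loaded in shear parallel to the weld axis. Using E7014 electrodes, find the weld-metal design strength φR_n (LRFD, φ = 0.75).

E70XX → F_EXX = 70 ksi.
Effective throat (given) t_e = 0.3125 in.
A_we = 0.3125 × 18.5 = 5.781 in².
F_nw = 0.6 F_EXX = 42 ksi.
φR_n = 0.75 × 42 × 5.781 = 182.1 kip.

φR_n ≈ 182 kip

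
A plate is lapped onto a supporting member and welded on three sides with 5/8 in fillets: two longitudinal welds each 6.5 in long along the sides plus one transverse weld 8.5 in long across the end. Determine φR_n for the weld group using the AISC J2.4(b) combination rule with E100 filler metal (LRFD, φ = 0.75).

E100XX → F_EXX = 100 ksi.
t_e = 0.707 × 0.625 = 0.4419 in.
R_nwl = 0.6 × 100 × 0.4419 × 13 = 344.7 kip (longitudinal, 2 welds).
R_nwt = 0.6 × 100 × 0.4419 × 8.5 = 225.4 kip (transverse, base value).
(i) R_nwl + R_nwt = 570 kip; (ii) 0.85 R_nwl + 1.5 R_nwt = 631 kip.
R_n = max = 631 kip [governs: (ii)]; φR_n = 473.2 kip.

φR_n ≈ 473 kip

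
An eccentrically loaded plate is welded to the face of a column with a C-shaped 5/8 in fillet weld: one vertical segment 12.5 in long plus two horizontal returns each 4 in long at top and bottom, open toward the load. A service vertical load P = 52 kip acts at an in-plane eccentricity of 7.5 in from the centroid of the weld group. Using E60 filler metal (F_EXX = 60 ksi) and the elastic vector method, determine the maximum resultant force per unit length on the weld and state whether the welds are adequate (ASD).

f_max ≈ 6.96 kip/in; adequate

Total weld length L_w = 20.5 in. Treat welds as unit-width lines.
Centroid: x̄ = 2×4×2 / 20.5 = 0.7805 in from the vertical weld.
Polar moment about centroid: J = I_x + I_y = [12.5³/12 + 2×4×6.25²] + [12.5×0.7805² + 2(4³/12 + 4×1.22²)] = 505.4 in³.
Direct shear f_v = P/L_w = 52 / 20.5 = 2.537 kip/in (vertical).
Torsion M = P·e = 52 × 7.5 = 390 kip·in.
Critical point at (x, y) = (3.22, 6.25) from centroid. f_tx = M·y/J = 4.823 kip/in; f_ty = M·x/J = 2.484 kip/in.
Resultant f_max = √[f_tx² + (f_v + f_ty)²] = √[4.823² + (2.537 + 2.484)²] = 6.962 kip/in.
Capacity per unit length: r_n/Ω = (1/2.0) × 0.6 × 60 × (0.707 × 0.625) = 7.954 kip/in.
6.962 ≤ 7.954 → adequate.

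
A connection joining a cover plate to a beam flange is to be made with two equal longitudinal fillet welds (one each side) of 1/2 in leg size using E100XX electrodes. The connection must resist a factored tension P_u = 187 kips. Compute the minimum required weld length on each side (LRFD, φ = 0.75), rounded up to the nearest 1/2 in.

L = 6 in on each side

E100XX → F_EXX = 100 ksi.
Throat t_e = 0.707 × 0.5 = 0.3535 in.
φr_n = 0.75 × 0.6 × 100 × 0.3535 = 15.91 kips/in.
L_req = P_u / φr_n = 187 / 15.91 = 11.76 in total.
Per side: 11.76 / 2 = 5.878 in.
Round up → use L = 6 in on each side.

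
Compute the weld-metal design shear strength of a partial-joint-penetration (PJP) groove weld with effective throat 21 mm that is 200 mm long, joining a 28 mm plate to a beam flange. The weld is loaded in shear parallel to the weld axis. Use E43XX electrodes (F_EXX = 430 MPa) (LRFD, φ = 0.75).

φR_n ≈ 813 kN

Effective throat (given) t_e = 21 mm.
A_we = 21 × 200 = 4200 mm².
F_nw = 0.6 F_EXX = 258 MPa.
φR_n = 0.75 × 258 × 4200 × 10⁻³ = 812.7 kN.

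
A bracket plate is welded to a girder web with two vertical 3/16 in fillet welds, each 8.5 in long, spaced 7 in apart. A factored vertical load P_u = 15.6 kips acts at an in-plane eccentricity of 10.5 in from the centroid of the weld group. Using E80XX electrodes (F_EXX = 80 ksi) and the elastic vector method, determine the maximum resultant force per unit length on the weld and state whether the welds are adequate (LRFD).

Total weld length L_w = 17 in. Treat welds as unit-width lines.
Polar moment about centroid: J = 2[d³/12 + d(b/2)²] = 2[8.5³/12 + 8.5×3.5²] = 310.6 in³.
Direct shear f_v = P/L_w = 15.6 / 17 = 0.9176 kip/in (vertical).
Torsion M = P·e = 15.6 × 10.5 = 163.8 kip·in.
Critical point at (x, y) = (3.5, 4.25) from centroid. f_tx = M·y/J = 2.241 kip/in; f_ty = M·x/J = 1.846 kip/in.
Resultant f_max = √[f_tx² + (f_v + f_ty)²] = √[2.241² + (0.9176 + 1.846)²] = 3.558 kip/in.
Capacity per unit length: φr_n = 0.75 × 0.6 × 80 × (0.707 × 0.1875) = 4.772 kip/in.
3.558 ≤ 4.772 → adequate.

f_max ≈ 3.56 kip/in; adequate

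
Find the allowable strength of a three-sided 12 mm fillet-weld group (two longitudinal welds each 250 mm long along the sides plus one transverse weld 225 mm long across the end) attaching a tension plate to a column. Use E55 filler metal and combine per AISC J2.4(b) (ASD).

E55XX → F_EXX = 550 MPa.
t_e = 0.707 × 12 = 8.484 mm.
R_nwl = 0.6 × 550 × 8.484 × 500 × 10⁻³ = 1400 kN (longitudinal, 2 welds).
R_nwt = 0.6 × 550 × 8.484 × 225 × 10⁻³ = 629.9 kN (transverse, base value).
(i) R_nwl + R_nwt = 2030 kN; (ii) 0.85 R_nwl + 1.5 R_nwt = 2135 kN.
R_n = max = 2135 kN [governs: (ii)]; R_n/Ω = 1067 kN.

R_n/Ω ≈ 1070 kN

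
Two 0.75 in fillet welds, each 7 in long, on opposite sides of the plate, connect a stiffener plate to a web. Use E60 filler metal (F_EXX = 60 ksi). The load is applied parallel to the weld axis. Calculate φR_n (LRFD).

Effective throat t_e = 0.707 × 0.75 = 0.5302 in.
Total length L = 14 in; A_we = 0.5302 × 14 = 7.423 in².
F_nw = 0.6 F_EXX = 0.6 × 60 = 36 ksi.
φR_n = 0.75 × 36 × 7.423 = 200.4 kips.

φR_n ≈ 200 kips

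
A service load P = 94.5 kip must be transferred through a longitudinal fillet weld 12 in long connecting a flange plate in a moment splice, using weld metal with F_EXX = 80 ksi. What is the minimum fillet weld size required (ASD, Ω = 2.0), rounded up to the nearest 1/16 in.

Total weld length L = 12 in.
Required throat t_e = P × Ω / (0.6 F_EXX × L) = 94.5 × 2.0 / (0.6 × 80 × 12) = 0.3281 in.
Required leg w = t_e / 0.707 = 0.4641 in → use 1/2 in.

w = 1/2 in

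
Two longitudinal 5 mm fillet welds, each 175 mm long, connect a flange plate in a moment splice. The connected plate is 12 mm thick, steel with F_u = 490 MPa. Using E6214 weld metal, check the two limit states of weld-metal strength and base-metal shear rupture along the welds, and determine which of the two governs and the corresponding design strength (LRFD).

E62XX → F_EXX = 620 MPa.
t_e = 0.707 × 5 = 3.535 mm; L = 350 mm.
Weld metal: φR_n = 0.75 × 0.6 × 620 × 3.535 × 350 × 10⁻³ = 345.2 kN.
Base metal (shear rupture): φR_n = 0.75 × 0.6 × 490 × 12 × 350 × 10⁻³ = 926.1 kN.
Governing: weld metal.

φR_n ≈ 345 kN (weld metal governs)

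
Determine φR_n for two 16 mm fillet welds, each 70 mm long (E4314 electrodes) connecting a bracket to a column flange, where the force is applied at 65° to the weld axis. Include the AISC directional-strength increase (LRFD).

φR_n ≈ 439 kN

E43XX → F_EXX = 430 MPa.
t_e = 0.707 × 16 = 11.31 mm; A_we = 11.31 × 140 = 1584 mm².
Directional factor: 1.0 + 0.5 sin^1.5(65°) = 1.431.
F_nw = 0.6 × 430 × 1.431 = 369.3 MPa.
φR_n = 0.75 × 369.3 × 1584 × 10⁻³ = 438.6 kN.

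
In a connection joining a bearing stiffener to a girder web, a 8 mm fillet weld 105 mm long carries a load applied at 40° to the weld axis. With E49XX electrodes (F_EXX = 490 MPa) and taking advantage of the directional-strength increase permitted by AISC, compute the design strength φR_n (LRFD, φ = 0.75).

t_e = 0.707 × 8 = 5.656 mm; A_we = 5.656 × 105 = 593.9 mm².
Directional factor: 1.0 + 0.5 sin^1.5(40°) = 1.258.
F_nw = 0.6 × 490 × 1.258 = 369.8 MPa.
φR_n = 0.75 × 369.8 × 593.9 × 10⁻³ = 164.7 kN.

φR_n ≈ 165 kN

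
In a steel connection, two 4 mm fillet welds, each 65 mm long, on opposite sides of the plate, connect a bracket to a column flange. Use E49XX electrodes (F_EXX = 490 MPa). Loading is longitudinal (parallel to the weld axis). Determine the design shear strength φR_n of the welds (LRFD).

Effective throat t_e = 0.707 × 4 = 2.828 mm.
Total length L = 130 mm; A_we = 2.828 × 130 = 367.6 mm².
F_nw = 0.6 F_EXX = 0.6 × 490 = 294 MPa.
φR_n = 0.75 × 294 × 367.6 × 10⁻³ = 81.06 kN.

φR_n ≈ 81.1 kN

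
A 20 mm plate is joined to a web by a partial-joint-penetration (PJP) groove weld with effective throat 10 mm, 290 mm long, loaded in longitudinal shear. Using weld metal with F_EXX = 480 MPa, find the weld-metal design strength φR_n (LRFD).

φR_n ≈ 626 kN

Effective throat (given) t_e = 10 mm.
A_we = 10 × 290 = 2900 mm².
F_nw = 0.6 F_EXX = 288 MPa.
φR_n = 0.75 × 288 × 2900 × 10⁻³ = 626.4 kN.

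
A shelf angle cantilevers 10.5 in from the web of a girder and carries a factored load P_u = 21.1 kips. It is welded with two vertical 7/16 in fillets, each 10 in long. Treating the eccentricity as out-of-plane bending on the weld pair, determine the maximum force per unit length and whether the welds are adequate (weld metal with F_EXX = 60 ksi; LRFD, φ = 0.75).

L_w = 2 × 10 = 20 in; section modulus (unit throat) S = 2 × L²/6 = 33.33 in².
Direct shear f_v = P/L_w = 21.1/20 = 1.055 kip/in.
Moment M = P × e = 21.1 × 10.5 = 221.55 kip·in; bending f_b = M/S = 6.646 kip/in.
f_max = √(f_v² + f_b²) = √(1.055² + 6.646²) = 6.73 kip/in.
φr_n = 0.75 × 0.6 × 60 × (0.707 × 0.4375) = 8.351 kip/in → adequate.

f_max ≈ 6.73 kip/in; adequate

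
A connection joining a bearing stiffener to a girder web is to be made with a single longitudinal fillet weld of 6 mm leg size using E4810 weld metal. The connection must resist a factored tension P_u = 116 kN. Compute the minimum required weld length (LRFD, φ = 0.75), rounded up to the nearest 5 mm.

L = 130 mm

E48XX → F_EXX = 480 MPa.
Throat t_e = 0.707 × 6 = 4.242 mm.
φr_n = 0.75 × 0.6 × 480 × 4.242 × 10⁻³ = 0.9163 kN/mm.
L_req = P_u / φr_n = 116 / 0.9163 = 126.6 mm total.
Round up → use L = 130 mm.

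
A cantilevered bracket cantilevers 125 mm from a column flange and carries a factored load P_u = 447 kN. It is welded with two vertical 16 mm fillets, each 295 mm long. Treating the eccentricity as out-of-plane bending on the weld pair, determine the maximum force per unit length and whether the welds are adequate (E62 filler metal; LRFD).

f_max ≈ 2070 N/mm; adequate

E62XX → F_EXX = 620 MPa.
L_w = 2 × 295 = 590 mm; section modulus (unit throat) S = 2 × L²/6 = 29010 mm².
Direct shear f_v = P/L_w = 447×10³/590 = 757.6 N/mm.
Moment M = P × e = 447×10³ × 125 = 55875000 N·mm; bending f_b = M/S = 1926 N/mm.
f_max = √(f_v² + f_b²) = √(757.6² + 1926²) = 2070 N/mm.
φr_n = 0.75 × 0.6 × 620 × (0.707 × 16) = 3156 N/mm → adequate.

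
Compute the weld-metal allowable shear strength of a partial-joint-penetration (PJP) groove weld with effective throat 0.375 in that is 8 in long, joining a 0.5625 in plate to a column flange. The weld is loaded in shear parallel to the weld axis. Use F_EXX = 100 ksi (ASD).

R_n/Ω ≈ 90 kips

Effective throat (given) t_e = 0.375 in.
A_we = 0.375 × 8 = 3 in².
F_nw = 0.6 F_EXX = 60 ksi.
R_n/Ω = (60 × 3) / 2.0 = 90 kips.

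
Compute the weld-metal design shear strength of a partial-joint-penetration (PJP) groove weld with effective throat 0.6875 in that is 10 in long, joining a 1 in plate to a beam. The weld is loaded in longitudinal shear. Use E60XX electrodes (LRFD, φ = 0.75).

E60XX → F_EXX = 60 ksi.
Effective throat (given) t_e = 0.6875 in.
A_we = 0.6875 × 10 = 6.875 in².
F_nw = 0.6 F_EXX = 36 ksi.
φR_n = 0.75 × 36 × 6.875 = 185.6 kips.

φR_n ≈ 186 kips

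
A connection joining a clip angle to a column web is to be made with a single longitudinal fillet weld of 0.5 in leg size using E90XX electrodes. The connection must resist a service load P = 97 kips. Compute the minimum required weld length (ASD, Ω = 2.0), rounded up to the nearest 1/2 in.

L = 10.5 in

E90XX → F_EXX = 90 ksi.
Throat t_e = 0.707 × 0.5 = 0.3535 in.
r_n/Ω = (0.6 × 90 × 0.3535) / 2.0 = 9.544 kip/in.
L_req = P / (r_n/Ω) = 97 / 9.544 = 10.16 in total.
Round up → use L = 10.5 in.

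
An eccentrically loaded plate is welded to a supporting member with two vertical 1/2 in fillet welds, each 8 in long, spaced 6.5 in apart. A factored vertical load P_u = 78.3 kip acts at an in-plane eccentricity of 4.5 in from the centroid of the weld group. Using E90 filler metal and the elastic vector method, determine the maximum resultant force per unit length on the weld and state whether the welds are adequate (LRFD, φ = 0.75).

E90XX → F_EXX = 90 ksi.
Total weld length L_w = 16 in. Treat welds as unit-width lines.
Polar moment about centroid: J = 2[d³/12 + d(b/2)²] = 2[8³/12 + 8×3.25²] = 254.3 in³.
Direct shear f_v = P/L_w = 78.3 / 16 = 4.894 kip/in (vertical).
Torsion M = P·e = 78.3 × 4.5 = 352.35 kip·in.
Critical point at (x, y) = (3.25, 4) from centroid. f_tx = M·y/J = 5.542 kip/in; f_ty = M·x/J = 4.503 kip/in.
Resultant f_max = √[f_tx² + (f_v + f_ty)²] = √[5.542² + (4.894 + 4.503)²] = 10.91 kip/in.
Capacity per unit length: φr_n = 0.75 × 0.6 × 90 × (0.707 × 0.5) = 14.32 kip/in.
10.91 ≤ 14.32 → adequate.

f_max ≈ 10.9 kip/in; adequate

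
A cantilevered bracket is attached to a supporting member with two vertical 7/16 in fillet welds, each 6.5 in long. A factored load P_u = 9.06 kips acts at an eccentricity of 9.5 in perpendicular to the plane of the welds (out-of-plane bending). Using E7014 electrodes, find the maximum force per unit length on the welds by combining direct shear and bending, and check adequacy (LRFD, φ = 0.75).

f_max ≈ 6.15 kip/in; adequate

E70XX → F_EXX = 70 ksi.
L_w = 2 × 6.5 = 13 in; section modulus (unit throat) S = 2 × L²/6 = 14.08 in².
Direct shear f_v = P/L_w = 9.06/13 = 0.6969 kip/in.
Moment M = P × e = 9.06 × 9.5 = 86.07 kip·in; bending f_b = M/S = 6.111 kip/in.
f_max = √(f_v² + f_b²) = √(0.6969² + 6.111²) = 6.151 kip/in.
φr_n = 0.75 × 0.6 × 70 × (0.707 × 0.4375) = 9.743 kip/in → adequate.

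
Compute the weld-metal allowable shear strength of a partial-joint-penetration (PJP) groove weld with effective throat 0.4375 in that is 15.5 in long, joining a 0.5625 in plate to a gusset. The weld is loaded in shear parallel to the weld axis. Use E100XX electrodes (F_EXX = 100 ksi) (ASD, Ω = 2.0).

R_n/Ω ≈ 203 kips

Effective throat (given) t_e = 0.4375 in.
A_we = 0.4375 × 15.5 = 6.781 in².
F_nw = 0.6 F_EXX = 60 ksi.
R_n/Ω = (60 × 6.781) / 2.0 = 203.4 kips.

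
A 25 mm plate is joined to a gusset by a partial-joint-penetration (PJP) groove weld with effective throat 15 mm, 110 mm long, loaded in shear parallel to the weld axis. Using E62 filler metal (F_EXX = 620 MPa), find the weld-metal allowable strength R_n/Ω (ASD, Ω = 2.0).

Effective throat (given) t_e = 15 mm.
A_we = 15 × 110 = 1650 mm².
F_nw = 0.6 F_EXX = 372 MPa.
R_n/Ω = (372 × 1650) / 2.0 × 10⁻³ = 306.9 kN.

R_n/Ω ≈ 307 kN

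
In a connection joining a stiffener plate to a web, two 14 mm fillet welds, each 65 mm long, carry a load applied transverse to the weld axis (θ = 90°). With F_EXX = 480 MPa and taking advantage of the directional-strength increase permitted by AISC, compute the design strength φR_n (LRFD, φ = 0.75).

φR_n ≈ 417 kN

t_e = 0.707 × 14 = 9.898 mm; A_we = 9.898 × 130 = 1287 mm².
Directional factor: 1.0 + 0.5 sin^1.5(90°) = 1.5.
F_nw = 0.6 × 480 × 1.5 = 432 MPa.
φR_n = 0.75 × 432 × 1287 × 10⁻³ = 416.9 kN.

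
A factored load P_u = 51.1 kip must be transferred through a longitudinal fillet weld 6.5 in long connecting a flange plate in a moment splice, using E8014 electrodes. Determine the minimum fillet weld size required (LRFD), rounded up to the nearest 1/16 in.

E80XX → F_EXX = 80 ksi.
Total weld length L = 6.5 in.
Required throat t_e = P_u / (φ × 0.6 F_EXX × L) = 51.1 / (0.75 × 0.6 × 80 × 6.5) = 0.2184 in.
Required leg w = t_e / 0.707 = 0.3089 in → use 5/16 in.

w = 5/16 in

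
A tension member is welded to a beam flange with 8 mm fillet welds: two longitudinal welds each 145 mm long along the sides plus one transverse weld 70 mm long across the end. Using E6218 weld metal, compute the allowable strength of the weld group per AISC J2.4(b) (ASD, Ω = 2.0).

R_n/Ω ≈ 379 kN

E62XX → F_EXX = 620 MPa.
t_e = 0.707 × 8 = 5.656 mm.
R_nwl = 0.6 × 620 × 5.656 × 290 × 10⁻³ = 610.2 kN (longitudinal, 2 welds).
R_nwt = 0.6 × 620 × 5.656 × 70 × 10⁻³ = 147.3 kN (transverse, base value).
(i) R_nwl + R_nwt = 757.5 kN; (ii) 0.85 R_nwl + 1.5 R_nwt = 739.6 kN.
R_n = max = 757.5 kN [governs: (i)]; R_n/Ω = 378.7 kN.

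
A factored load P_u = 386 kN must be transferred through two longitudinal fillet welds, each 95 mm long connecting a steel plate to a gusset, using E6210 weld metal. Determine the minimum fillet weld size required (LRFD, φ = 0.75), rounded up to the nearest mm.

w = 11 mm

E62XX → F_EXX = 620 MPa.
Total weld length L = 190 mm.
Required throat t_e = P_u / (φ × 0.6 F_EXX × L) = 386 / (0.75 × 0.6 × 620 × 190 × 10⁻³) = 7.282 mm.
Required leg w = t_e / 0.707 = 10.3 mm → use 11 mm.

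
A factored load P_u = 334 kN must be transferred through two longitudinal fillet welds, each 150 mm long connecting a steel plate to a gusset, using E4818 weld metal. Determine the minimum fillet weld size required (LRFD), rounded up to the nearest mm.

w = 8 mm

E48XX → F_EXX = 480 MPa.
Total weld length L = 300 mm.
Required throat t_e = P_u / (φ × 0.6 F_EXX × L) = 334 / (0.75 × 0.6 × 480 × 300 × 10⁻³) = 5.154 mm.
Required leg w = t_e / 0.707 = 7.29 mm → use 8 mm.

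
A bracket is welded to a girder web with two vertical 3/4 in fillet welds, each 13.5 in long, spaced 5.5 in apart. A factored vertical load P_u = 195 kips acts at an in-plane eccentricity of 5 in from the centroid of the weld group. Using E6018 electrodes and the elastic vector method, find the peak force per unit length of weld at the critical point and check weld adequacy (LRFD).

E60XX → F_EXX = 60 ksi.
Total weld length L_w = 27 in. Treat welds as unit-width lines.
Polar moment about centroid: J = 2[d³/12 + d(b/2)²] = 2[13.5³/12 + 13.5×2.75²] = 614.2 in³.
Direct shear f_v = P/L_w = 195 / 27 = 7.222 kip/in (vertical).
Torsion M = P·e = 195 × 5 = 975 kip·in.
Critical point at (x, y) = (2.75, 6.75) from centroid. f_tx = M·y/J = 10.71 kip/in; f_ty = M·x/J = 4.365 kip/in.
Resultant f_max = √[f_tx² + (f_v + f_ty)²] = √[10.71² + (7.222 + 4.365)²] = 15.78 kip/in.
Capacity per unit length: φr_n = 0.75 × 0.6 × 60 × (0.707 × 0.75) = 14.32 kip/in.
15.78 > 14.32 → NOT adequate.

f_max ≈ 15.8 kip/in; NOT adequate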